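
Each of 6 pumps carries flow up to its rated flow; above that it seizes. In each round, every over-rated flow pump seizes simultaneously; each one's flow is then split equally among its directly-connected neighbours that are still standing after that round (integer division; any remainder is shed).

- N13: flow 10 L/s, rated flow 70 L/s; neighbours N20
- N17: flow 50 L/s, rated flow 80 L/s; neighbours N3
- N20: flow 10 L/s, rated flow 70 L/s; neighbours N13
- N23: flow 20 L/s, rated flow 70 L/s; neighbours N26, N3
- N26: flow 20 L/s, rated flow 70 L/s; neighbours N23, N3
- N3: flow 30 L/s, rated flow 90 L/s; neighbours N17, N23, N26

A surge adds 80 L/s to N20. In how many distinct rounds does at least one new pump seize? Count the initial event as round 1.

Round 1 — N20 at 90 > 70. N20 seizes.
  N20 sheds 90 L/s to N13: 90 each.
    N13: 10+90 = 100 > 70
Round 2 — N13 seizes.
  N13 sheds 100 L/s: no online neighbours, lost.
No further seizures.

2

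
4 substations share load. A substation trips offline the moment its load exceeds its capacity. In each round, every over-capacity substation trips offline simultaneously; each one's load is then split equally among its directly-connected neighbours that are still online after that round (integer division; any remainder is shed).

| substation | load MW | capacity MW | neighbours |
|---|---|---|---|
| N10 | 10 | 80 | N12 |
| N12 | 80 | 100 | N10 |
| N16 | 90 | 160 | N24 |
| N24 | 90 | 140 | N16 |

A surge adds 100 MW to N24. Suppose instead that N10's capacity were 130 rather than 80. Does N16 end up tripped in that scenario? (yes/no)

With N10's capacity at 130:
Round 1 — N24 at 190 > 140. N24 trips offline.
  N24 sheds 190 MW to N16: 190 each.
    N16: 90+190 = 280 > 160
Round 2 — N16 trips offline.
  N16 sheds 280 MW: no online neighbours, lost.
No further trips.

yes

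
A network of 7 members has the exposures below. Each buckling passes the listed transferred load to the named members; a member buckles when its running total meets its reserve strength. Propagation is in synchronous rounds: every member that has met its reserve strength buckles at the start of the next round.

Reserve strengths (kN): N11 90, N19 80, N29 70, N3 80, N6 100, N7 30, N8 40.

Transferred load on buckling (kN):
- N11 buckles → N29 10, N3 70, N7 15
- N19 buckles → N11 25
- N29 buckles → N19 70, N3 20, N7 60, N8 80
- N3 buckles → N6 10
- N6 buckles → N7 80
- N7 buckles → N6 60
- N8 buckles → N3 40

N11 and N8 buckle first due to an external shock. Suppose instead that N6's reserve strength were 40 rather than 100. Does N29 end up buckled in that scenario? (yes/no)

no

With N6's reserve strength at 40:
Round 1 — N11, N8 buckle (initial).
  N29: +10 → 10 < 70
  N3: +70+40 → 110 ≥ 80
  N7: +15 → 15 < 30
Round 2 — N3 buckles.
  N6: +10 → 10 < 40
No further bucklings.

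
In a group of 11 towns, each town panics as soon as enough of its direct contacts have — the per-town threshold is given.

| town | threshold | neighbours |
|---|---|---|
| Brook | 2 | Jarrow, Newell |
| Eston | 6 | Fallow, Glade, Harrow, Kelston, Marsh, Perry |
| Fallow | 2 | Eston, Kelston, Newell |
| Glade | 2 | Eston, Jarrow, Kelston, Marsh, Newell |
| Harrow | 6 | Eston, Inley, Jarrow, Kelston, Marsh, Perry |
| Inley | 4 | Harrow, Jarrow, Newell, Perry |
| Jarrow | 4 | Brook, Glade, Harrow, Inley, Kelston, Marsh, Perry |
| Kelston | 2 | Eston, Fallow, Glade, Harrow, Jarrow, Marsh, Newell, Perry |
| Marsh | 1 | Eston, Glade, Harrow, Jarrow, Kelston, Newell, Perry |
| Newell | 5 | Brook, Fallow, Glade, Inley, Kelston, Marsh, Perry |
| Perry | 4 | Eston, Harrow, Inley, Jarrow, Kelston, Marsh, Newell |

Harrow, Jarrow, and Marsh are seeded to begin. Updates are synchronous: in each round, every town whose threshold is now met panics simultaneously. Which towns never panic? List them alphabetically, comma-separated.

Brook, Eston, Fallow, Inley, Newell

Round 1 — Harrow, Jarrow, Marsh panic (initial).
Round 2 — checking thresholds:
  Brook: 1 of 2 neighbours < 2, not yet.
  Eston: 2 of 6 neighbours < 6, not yet.
  Glade: 2 of 5 neighbours ≥ 2, panics.
  Inley: 2 of 4 neighbours < 4, not yet.
  Kelston: 3 of 8 neighbours ≥ 2, panics.
  Newell: 1 of 7 neighbours < 5, not yet.
  Perry: 3 of 7 neighbours < 4, not yet.
Round 3 — checking thresholds:
  Brook: 1 of 2 neighbours < 2, not yet.
  Eston: 4 of 6 neighbours < 6, not yet.
  Fallow: 1 of 3 neighbours < 2, not yet.
  Inley: 2 of 4 neighbours < 4, not yet.
  Newell: 3 of 7 neighbours < 5, not yet.
  Perry: 4 of 7 neighbours ≥ 4, panics.
Round 4 — no new panics; cascade stops.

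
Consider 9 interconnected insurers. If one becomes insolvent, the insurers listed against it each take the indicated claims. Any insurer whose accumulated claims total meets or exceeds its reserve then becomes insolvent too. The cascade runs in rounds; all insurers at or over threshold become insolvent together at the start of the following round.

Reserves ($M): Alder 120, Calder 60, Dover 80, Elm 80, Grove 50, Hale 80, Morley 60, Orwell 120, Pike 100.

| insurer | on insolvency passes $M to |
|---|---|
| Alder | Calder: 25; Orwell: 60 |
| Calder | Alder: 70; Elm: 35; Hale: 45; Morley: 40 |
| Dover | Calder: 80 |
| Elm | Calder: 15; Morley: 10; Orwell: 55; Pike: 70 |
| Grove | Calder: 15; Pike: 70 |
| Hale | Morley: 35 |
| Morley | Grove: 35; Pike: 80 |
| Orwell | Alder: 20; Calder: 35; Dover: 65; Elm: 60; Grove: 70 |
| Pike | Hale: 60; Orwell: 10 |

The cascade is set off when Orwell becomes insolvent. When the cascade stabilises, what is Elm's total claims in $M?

60

Round 1 — Orwell becomes insolvent (initial).
  Alder: +20 → 20 < 120
  Calder: +35 → 35 < 60
  Dover: +65 → 65 < 80
  Elm: +60 → 60 < 80
  Grove: +70 → 70 ≥ 50
Round 2 — Grove becomes insolvent.
  Calder: +15 → 50 < 60
  Pike: +70 → 70 < 100
No further insolvencies.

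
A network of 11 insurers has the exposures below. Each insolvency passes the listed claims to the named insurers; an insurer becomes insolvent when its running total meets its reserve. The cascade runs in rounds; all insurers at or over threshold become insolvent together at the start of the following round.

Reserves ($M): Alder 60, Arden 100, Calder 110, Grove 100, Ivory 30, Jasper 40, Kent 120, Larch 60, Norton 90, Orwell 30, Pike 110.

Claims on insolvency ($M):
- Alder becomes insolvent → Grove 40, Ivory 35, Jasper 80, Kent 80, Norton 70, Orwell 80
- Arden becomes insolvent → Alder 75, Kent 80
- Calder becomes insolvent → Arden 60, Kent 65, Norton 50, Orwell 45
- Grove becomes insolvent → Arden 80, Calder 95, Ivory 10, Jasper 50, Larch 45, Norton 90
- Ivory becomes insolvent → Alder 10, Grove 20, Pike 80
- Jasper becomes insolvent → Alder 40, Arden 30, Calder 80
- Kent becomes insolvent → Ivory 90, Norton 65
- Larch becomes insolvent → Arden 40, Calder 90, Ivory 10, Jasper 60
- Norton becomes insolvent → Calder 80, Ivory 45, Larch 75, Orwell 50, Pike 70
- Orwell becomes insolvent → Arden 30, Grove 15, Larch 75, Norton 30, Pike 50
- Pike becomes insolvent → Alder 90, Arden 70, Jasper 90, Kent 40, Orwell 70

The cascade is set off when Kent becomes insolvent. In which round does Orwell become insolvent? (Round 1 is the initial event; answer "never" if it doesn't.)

Round 1 — Kent becomes insolvent (initial).
  Ivory: +90 → 90 ≥ 30
  Norton: +65 → 65 < 90
Round 2 — Ivory becomes insolvent.
  Alder: +10 → 10 < 60
  Grove: +20 → 20 < 100
  Pike: +80 → 80 < 110
No further insolvencies.

never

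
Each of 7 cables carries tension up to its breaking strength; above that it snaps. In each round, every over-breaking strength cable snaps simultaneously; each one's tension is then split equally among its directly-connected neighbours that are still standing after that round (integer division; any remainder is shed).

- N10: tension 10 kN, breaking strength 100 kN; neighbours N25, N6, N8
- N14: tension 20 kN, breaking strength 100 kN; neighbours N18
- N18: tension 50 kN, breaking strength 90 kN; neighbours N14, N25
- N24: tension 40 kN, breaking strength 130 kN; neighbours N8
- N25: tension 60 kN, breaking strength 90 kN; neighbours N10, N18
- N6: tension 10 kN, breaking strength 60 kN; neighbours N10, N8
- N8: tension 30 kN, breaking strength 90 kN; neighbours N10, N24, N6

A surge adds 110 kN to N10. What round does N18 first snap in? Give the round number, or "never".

3

Round 1 — N10 at 120 > 100. N10 snaps.
  N10 sheds 120 kN to N25, N6, N8: 40 each.
    N25: 60+40 = 100 > 90
    N6: 10+40 = 50 ≤ 60
    N8: 30+40 = 70 ≤ 90
Round 2 — N25 snaps.
  N25 sheds 100 kN to N18: 100 each.
    N18: 50+100 = 150 > 90
Round 3 — N18 snaps.
  N18 sheds 150 kN to N14: 150 each.
    N14: 20+150 = 170 > 100
Round 4 — N14 snaps.
  N14 sheds 170 kN: no online neighbours, lost.
No further breaks.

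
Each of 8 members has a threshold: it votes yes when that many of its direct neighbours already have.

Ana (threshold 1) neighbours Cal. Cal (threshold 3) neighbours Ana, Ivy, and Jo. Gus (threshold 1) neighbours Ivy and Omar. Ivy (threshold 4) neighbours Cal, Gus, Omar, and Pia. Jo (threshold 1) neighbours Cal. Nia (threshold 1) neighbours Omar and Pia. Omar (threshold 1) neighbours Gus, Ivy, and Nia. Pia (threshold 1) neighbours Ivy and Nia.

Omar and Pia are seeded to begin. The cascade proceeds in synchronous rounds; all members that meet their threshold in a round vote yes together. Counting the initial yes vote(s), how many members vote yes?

4

Round 1 — Omar, Pia vote yes (initial).
Round 2 — checking thresholds:
  Gus: 1 of 2 neighbours ≥ 1, votes yes.
  Ivy: 2 of 4 neighbours < 4, below threshold.
  Nia: 2 of 2 neighbours ≥ 1, votes yes.
Round 3 — no new yes votes; cascade stops.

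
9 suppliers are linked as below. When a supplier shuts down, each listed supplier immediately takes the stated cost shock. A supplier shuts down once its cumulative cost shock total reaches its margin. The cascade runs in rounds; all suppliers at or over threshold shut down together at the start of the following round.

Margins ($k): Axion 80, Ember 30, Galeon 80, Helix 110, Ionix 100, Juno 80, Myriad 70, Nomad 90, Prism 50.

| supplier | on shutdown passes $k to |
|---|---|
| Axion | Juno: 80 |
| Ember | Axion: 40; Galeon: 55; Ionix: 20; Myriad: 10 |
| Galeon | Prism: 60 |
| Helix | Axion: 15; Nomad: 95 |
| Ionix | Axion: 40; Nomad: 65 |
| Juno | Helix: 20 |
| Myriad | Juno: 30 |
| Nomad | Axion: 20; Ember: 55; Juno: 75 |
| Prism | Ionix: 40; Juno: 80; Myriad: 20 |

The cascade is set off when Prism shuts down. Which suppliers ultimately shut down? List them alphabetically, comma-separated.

Round 1 — Prism shuts down (initial).
  Ionix: +40 → 40 < 100
  Juno: +80 → 80 ≥ 80
  Myriad: +20 → 20 < 70
Round 2 — Juno shuts down.
  Helix: +20 → 20 < 110
No further shutdowns.

Juno, Prism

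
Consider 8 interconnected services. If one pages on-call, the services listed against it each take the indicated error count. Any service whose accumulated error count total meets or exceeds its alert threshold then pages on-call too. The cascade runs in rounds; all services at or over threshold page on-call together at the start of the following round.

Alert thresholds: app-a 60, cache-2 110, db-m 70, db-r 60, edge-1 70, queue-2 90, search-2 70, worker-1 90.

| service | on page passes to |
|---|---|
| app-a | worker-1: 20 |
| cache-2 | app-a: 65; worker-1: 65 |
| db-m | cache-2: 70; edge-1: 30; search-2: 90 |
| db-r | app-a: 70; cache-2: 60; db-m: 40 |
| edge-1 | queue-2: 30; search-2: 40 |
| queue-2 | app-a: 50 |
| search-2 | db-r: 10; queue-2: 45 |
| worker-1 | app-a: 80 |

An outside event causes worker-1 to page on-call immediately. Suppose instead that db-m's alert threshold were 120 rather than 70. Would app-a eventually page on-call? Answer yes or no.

With db-m's alert threshold at 120:
Round 1 — worker-1 pages on-call (initial).
  app-a: +80 → 80 ≥ 60
Round 2 — app-a pages on-call.
No further pages.

yes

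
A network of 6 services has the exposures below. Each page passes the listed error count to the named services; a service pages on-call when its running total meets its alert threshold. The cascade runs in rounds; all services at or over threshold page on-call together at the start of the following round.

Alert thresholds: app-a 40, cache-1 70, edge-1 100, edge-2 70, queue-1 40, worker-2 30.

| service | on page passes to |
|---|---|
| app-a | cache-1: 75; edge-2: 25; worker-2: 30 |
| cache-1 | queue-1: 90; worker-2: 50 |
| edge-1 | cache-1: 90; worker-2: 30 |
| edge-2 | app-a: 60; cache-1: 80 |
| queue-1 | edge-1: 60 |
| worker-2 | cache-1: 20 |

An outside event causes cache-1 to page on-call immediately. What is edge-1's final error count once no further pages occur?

60

Round 1 — cache-1 pages on-call (initial).
  queue-1: +90 → 90 ≥ 40
  worker-2: +50 → 50 ≥ 30
Round 2 — queue-1, worker-2 page on-call.
  edge-1: +60 → 60 < 100
No further pages.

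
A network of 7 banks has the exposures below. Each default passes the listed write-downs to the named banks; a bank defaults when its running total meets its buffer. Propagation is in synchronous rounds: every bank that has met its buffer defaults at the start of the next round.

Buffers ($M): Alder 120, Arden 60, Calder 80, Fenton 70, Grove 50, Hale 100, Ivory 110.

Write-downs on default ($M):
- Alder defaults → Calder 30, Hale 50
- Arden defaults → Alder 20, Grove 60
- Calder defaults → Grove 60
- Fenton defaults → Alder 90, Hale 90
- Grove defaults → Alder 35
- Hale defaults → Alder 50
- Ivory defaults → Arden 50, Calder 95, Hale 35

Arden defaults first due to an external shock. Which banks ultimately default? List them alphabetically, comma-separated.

Round 1 — Arden defaults (initial).
  Alder: +20 → 20 < 120
  Grove: +60 → 60 ≥ 50
Round 2 — Grove defaults.
  Alder: +35 → 55 < 120
No further defaults.

Arden, Grove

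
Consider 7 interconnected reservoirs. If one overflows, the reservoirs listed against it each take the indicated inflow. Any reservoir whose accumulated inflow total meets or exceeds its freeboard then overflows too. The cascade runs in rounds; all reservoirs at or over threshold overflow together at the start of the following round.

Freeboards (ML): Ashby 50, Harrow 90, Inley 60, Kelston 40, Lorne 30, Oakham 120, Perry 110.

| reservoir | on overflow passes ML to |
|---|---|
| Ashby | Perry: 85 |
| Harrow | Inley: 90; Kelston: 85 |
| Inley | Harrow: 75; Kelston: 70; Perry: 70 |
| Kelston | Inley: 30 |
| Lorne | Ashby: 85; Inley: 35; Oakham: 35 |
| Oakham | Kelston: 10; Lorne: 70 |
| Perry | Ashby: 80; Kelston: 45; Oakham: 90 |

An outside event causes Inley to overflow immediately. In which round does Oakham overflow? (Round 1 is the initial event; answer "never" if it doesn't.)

never

Round 1 — Inley overflows (initial).
  Harrow: +75 → 75 < 90
  Kelston: +70 → 70 ≥ 40
  Perry: +70 → 70 < 110
Round 2 — Kelston overflows.
No further overflows.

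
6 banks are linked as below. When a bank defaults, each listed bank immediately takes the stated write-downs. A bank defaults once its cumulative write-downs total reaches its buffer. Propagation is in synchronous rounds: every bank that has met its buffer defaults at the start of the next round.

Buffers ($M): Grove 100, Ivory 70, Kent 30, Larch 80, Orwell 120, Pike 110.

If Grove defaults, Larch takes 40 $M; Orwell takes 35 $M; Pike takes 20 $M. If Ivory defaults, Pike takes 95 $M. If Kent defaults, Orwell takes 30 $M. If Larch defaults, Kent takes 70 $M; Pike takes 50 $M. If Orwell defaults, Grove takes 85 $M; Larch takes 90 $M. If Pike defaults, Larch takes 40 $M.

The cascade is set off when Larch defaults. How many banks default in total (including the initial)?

Round 1 — Larch defaults (initial).
  Kent: +70 → 70 ≥ 30
  Pike: +50 → 50 < 110
Round 2 — Kent defaults.
  Orwell: +30 → 30 < 120
No further defaults.

2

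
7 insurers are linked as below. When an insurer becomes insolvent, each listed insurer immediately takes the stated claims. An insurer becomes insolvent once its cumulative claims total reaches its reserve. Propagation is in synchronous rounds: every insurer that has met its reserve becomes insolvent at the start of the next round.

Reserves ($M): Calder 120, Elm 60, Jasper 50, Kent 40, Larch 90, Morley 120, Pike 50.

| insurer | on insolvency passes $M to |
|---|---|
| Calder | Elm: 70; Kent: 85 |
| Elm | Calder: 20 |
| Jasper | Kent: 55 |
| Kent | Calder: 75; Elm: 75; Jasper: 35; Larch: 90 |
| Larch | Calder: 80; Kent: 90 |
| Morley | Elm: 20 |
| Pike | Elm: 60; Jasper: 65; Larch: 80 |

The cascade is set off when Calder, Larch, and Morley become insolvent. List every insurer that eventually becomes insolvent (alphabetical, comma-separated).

Round 1 — Calder, Larch, Morley become insolvent (initial).
  Elm: +70+20 → 90 ≥ 60
  Kent: +85+90 → 175 ≥ 40
Round 2 — Elm, Kent become insolvent.
  Jasper: +35 → 35 < 50
No further insolvencies.

Calder, Elm, Kent, Larch, Morley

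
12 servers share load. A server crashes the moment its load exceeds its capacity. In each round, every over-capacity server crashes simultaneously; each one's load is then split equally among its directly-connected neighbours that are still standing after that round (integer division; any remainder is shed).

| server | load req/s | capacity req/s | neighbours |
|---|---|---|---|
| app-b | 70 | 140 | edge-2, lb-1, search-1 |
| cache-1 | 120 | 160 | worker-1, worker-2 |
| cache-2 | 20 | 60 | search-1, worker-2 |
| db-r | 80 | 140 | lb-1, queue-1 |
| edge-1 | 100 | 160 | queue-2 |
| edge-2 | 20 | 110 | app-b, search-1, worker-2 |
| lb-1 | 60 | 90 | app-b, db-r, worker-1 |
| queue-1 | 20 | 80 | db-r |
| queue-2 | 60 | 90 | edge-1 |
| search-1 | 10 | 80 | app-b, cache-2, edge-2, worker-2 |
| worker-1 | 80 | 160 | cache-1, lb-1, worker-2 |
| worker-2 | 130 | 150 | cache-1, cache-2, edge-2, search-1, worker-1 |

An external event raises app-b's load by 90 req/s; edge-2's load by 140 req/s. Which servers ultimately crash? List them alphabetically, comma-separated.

app-b, cache-1, cache-2, db-r, edge-2, lb-1, queue-1, search-1, worker-1, worker-2

Round 1 — app-b at 160 > 140; edge-2 at 160 > 110. app-b, edge-2 crash.
  app-b sheds 160 req/s to lb-1, search-1: 80 each.
    lb-1: 60+80 = 140 > 90
    search-1: 10+80 = 90 > 80
  edge-2 sheds 160 req/s to search-1, worker-2: 80 each.
    search-1: 90+80 = 170 > 80
    worker-2: 130+80 = 210 > 150
Round 2 — lb-1, search-1, worker-2 crash.
  lb-1 sheds 140 req/s to db-r, worker-1: 70 each.
    db-r: 80+70 = 150 > 140
    worker-1: 80+70 = 150 ≤ 160
  search-1 sheds 170 req/s to cache-2: 170 each.
    cache-2: 20+170 = 190 > 60
  worker-2 sheds 210 req/s to cache-1, cache-2, worker-1: 70 each.
    cache-1: 120+70 = 190 > 160
    cache-2: 190+70 = 260 > 60
    worker-1: 150+70 = 220 > 160
Round 3 — cache-1, cache-2, db-r, worker-1 crash.
  cache-1 sheds 190 req/s: no online neighbours, lost.
  cache-2 sheds 260 req/s: no online neighbours, lost.
  db-r sheds 150 req/s to queue-1: 150 each.
    queue-1: 20+150 = 170 > 80
  worker-1 sheds 220 req/s: no online neighbours, lost.
Round 4 — queue-1 crashes.
  queue-1 sheds 170 req/s: no online neighbours, lost.
No further crashes.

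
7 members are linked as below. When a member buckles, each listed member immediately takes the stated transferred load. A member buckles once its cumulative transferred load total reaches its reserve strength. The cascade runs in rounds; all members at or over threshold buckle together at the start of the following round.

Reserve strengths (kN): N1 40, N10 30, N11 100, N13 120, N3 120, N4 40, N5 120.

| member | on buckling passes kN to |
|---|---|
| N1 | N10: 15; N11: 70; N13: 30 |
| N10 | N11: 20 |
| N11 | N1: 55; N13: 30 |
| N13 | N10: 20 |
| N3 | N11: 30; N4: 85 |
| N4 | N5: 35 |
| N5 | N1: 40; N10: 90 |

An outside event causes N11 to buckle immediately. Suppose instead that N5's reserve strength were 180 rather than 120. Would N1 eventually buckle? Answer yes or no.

yes

With N5's reserve strength at 180:
Round 1 — N11 buckles (initial).
  N1: +55 → 55 ≥ 40
  N13: +30 → 30 < 120
Round 2 — N1 buckles.
  N10: +15 → 15 < 30
  N13: +30 → 60 < 120
No further bucklings.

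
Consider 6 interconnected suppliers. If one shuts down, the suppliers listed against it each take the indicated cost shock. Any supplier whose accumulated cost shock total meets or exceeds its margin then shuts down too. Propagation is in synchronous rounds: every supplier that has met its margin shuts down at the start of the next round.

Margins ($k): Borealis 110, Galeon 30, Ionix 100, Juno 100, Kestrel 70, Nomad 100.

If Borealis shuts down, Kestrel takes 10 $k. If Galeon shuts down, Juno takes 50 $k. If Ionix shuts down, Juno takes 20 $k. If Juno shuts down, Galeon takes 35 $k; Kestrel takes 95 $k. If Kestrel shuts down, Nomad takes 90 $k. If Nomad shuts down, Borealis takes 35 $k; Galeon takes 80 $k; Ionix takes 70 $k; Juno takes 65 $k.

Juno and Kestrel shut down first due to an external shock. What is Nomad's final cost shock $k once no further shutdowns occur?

Round 1 — Juno, Kestrel shut down (initial).
  Galeon: +35 → 35 ≥ 30
  Nomad: +90 → 90 < 100
Round 2 — Galeon shuts down.
No further shutdowns.

90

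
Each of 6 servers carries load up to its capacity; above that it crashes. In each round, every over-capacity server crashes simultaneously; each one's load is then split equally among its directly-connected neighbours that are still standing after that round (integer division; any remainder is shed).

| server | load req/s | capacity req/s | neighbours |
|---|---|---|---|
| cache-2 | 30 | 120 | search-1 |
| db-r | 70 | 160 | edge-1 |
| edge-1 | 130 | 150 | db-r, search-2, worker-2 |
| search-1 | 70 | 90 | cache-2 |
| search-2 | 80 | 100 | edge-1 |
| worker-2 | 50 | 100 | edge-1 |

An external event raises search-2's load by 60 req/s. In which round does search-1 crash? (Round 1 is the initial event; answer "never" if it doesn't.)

Round 1 — search-2 at 140 > 100. search-2 crashes.
  search-2 sheds 140 req/s to edge-1: 140 each.
    edge-1: 130+140 = 270 > 150
Round 2 — edge-1 crashes.
  edge-1 sheds 270 req/s to db-r, worker-2: 135 each.
    db-r: 70+135 = 205 > 160
    worker-2: 50+135 = 185 > 100
Round 3 — db-r, worker-2 crash.
  db-r sheds 205 req/s: no online neighbours, lost.
  worker-2 sheds 185 req/s: no online neighbours, lost.
No further crashes.

never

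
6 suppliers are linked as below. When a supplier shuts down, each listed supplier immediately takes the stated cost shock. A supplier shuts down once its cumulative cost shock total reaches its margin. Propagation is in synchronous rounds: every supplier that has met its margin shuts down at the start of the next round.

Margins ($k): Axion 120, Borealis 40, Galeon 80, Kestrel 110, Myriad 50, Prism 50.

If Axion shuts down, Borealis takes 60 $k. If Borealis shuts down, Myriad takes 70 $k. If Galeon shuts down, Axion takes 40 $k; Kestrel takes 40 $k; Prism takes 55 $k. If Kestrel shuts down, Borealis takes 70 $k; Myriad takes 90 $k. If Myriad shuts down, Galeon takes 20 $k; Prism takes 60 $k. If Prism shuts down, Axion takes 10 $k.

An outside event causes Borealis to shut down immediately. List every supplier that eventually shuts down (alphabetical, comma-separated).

Borealis, Myriad, Prism

Round 1 — Borealis shuts down (initial).
  Myriad: +70 → 70 ≥ 50
Round 2 — Myriad shuts down.
  Galeon: +20 → 20 < 80
  Prism: +60 → 60 ≥ 50
Round 3 — Prism shuts down.
  Axion: +10 → 10 < 120
No further shutdowns.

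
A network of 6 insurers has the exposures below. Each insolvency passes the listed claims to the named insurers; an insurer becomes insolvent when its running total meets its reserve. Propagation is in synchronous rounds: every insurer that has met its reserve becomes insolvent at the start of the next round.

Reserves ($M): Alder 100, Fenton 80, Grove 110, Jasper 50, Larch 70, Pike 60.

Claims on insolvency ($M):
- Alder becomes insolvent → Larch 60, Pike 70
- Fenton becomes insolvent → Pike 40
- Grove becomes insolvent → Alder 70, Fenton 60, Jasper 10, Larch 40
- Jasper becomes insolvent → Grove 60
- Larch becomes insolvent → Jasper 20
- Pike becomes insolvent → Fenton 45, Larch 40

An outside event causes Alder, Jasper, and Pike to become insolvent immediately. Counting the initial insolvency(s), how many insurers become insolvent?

Round 1 — Alder, Jasper, Pike become insolvent (initial).
  Fenton: +45 → 45 < 80
  Grove: +60 → 60 < 110
  Larch: +60+40 → 100 ≥ 70
Round 2 — Larch becomes insolvent.
No further insolvencies.

4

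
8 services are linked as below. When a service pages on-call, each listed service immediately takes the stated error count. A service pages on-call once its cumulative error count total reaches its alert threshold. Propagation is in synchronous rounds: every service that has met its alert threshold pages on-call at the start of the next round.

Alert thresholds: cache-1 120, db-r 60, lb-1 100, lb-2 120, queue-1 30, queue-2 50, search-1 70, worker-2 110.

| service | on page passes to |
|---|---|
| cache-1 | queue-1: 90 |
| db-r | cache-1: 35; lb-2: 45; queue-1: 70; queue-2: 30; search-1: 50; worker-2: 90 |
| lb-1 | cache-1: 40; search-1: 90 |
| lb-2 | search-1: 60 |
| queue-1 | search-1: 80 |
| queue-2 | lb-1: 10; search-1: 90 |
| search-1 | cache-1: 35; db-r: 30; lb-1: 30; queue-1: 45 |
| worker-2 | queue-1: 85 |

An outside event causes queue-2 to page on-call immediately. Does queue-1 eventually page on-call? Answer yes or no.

Round 1 — queue-2 pages on-call (initial).
  lb-1: +10 → 10 < 100
  search-1: +90 → 90 ≥ 70
Round 2 — search-1 pages on-call.
  cache-1: +35 → 35 < 120
  db-r: +30 → 30 < 60
  lb-1: +30 → 40 < 100
  queue-1: +45 → 45 ≥ 30
Round 3 — queue-1 pages on-call.
No further pages.

yes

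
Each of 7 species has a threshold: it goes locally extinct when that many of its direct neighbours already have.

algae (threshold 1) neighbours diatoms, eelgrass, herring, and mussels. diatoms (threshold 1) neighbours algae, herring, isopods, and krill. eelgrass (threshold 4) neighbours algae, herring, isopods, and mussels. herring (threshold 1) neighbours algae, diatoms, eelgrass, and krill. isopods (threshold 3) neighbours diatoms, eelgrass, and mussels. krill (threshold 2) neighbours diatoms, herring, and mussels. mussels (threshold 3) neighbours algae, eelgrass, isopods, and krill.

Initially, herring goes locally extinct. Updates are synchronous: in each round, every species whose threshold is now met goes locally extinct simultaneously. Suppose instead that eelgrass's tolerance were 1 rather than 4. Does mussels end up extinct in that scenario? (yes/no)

With eelgrass's tolerance at 1:
Round 1 — herring goes locally extinct (initial).
Round 2 — checking thresholds:
  algae: 1 of 4 neighbours ≥ 1, goes locally extinct.
  diatoms: 1 of 4 neighbours ≥ 1, goes locally extinct.
  eelgrass: 1 of 4 neighbours ≥ 1, goes locally extinct.
  krill: 1 of 3 neighbours < 2, below threshold.
Round 3 — checking thresholds:
  isopods: 2 of 3 neighbours < 3, below threshold.
  krill: 2 of 3 neighbours ≥ 2, goes locally extinct.
  mussels: 2 of 4 neighbours < 3, below threshold.
Round 4 — checking thresholds:
  isopods: 2 of 3 neighbours < 3, below threshold.
  mussels: 3 of 4 neighbours ≥ 3, goes locally extinct.
Round 5 — checking thresholds:
  isopods: 3 of 3 neighbours ≥ 3, goes locally extinct.
Round 6 — no new extinctions; cascade stops.

yes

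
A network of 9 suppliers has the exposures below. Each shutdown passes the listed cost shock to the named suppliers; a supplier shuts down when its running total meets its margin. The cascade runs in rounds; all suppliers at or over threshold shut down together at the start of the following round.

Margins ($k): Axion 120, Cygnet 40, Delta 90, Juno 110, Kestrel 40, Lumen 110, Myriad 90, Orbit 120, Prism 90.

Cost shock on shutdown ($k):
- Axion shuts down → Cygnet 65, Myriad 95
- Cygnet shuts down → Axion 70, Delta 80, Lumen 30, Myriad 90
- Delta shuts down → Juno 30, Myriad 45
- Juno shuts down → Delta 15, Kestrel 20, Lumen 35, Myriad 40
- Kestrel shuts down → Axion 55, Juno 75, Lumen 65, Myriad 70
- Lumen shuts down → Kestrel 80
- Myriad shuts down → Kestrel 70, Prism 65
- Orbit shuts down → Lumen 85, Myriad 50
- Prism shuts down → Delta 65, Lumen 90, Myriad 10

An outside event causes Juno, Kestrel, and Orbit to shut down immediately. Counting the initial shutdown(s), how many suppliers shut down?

5

Round 1 — Juno, Kestrel, Orbit shut down (initial).
  Axion: +55 → 55 < 120
  Delta: +15 → 15 < 90
  Lumen: +35+65+85 → 185 ≥ 110
  Myriad: +40+70+50 → 160 ≥ 90
Round 2 — Lumen, Myriad shut down.
  Prism: +65 → 65 < 90
No further shutdowns.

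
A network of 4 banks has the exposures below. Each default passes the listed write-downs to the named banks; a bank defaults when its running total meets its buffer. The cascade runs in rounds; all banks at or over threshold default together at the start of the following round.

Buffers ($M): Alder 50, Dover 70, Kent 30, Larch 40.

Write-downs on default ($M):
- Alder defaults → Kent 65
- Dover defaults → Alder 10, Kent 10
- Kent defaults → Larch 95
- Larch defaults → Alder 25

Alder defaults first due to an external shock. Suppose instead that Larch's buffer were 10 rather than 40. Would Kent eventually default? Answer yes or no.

With Larch's buffer at 10:
Round 1 — Alder defaults (initial).
  Kent: +65 → 65 ≥ 30
Round 2 — Kent defaults.
  Larch: +95 → 95 ≥ 10
Round 3 — Larch defaults.
No further defaults.

yes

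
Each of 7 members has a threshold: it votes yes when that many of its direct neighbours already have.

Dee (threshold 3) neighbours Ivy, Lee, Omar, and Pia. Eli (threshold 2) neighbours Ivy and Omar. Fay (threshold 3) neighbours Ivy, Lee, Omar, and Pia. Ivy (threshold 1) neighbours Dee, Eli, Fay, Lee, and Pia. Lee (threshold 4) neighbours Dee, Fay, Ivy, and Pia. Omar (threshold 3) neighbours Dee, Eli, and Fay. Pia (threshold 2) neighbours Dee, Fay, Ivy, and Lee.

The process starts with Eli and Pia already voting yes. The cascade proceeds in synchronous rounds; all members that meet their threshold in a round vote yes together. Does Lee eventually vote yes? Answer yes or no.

Round 1 — Eli, Pia vote yes (initial).
Round 2 — checking thresholds:
  Dee: 1 of 4 neighbours < 3, not yet.
  Fay: 1 of 4 neighbours < 3, not yet.
  Ivy: 2 of 5 neighbours ≥ 1, votes yes.
  Lee: 1 of 4 neighbours < 4, not yet.
  Omar: 1 of 3 neighbours < 3, not yet.
Round 3 — no new yes votes; cascade stops.

no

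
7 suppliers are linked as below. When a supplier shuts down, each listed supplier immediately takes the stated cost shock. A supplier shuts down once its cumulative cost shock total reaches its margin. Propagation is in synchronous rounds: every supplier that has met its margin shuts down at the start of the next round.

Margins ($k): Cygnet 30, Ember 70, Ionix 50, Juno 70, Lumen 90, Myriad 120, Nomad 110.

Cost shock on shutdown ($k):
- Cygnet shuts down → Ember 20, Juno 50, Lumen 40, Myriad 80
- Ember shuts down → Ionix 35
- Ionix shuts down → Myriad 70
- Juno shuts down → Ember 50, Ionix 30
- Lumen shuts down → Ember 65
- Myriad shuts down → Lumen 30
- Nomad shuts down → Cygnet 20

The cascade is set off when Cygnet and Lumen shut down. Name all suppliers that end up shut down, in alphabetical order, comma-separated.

Round 1 — Cygnet, Lumen shut down (initial).
  Ember: +20+65 → 85 ≥ 70
  Juno: +50 → 50 < 70
  Myriad: +80 → 80 < 120
Round 2 — Ember shuts down.
  Ionix: +35 → 35 < 50
No further shutdowns.

Cygnet, Ember, Lumen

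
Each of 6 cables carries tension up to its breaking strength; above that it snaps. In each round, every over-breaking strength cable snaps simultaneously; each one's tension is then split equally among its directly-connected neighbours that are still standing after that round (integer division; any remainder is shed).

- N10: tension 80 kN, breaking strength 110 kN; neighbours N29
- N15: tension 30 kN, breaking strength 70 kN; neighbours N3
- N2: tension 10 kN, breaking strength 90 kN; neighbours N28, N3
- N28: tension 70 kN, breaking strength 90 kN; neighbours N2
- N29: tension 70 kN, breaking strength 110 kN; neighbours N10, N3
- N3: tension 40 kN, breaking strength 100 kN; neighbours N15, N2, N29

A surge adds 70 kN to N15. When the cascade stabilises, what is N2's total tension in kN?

80

Round 1 — N15 at 100 > 70. N15 snaps.
  N15 sheds 100 kN to N3: 100 each.
    N3: 40+100 = 140 > 100
Round 2 — N3 snaps.
  N3 sheds 140 kN to N2, N29: 70 each.
    N2: 10+70 = 80 ≤ 90
    N29: 70+70 = 140 > 110
Round 3 — N29 snaps.
  N29 sheds 140 kN to N10: 140 each.
    N10: 80+140 = 220 > 110
Round 4 — N10 snaps.
  N10 sheds 220 kN: no online neighbours, lost.
No further breaks.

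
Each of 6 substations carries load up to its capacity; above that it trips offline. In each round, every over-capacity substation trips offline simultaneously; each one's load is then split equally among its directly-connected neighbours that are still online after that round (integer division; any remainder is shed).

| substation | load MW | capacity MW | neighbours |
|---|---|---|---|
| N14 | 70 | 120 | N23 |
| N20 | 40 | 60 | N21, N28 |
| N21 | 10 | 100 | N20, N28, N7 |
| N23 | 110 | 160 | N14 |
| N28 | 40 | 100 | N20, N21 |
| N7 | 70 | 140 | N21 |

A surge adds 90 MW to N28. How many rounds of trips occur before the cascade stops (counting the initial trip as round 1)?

4

Round 1 — N28 at 130 > 100. N28 trips offline.
  N28 sheds 130 MW to N20, N21: 65 each.
    N20: 40+65 = 105 > 60
    N21: 10+65 = 75 ≤ 100
Round 2 — N20 trips offline.
  N20 sheds 105 MW to N21: 105 each.
    N21: 75+105 = 180 > 100
Round 3 — N21 trips offline.
  N21 sheds 180 MW to N7: 180 each.
    N7: 70+180 = 250 > 140
Round 4 — N7 trips offline.
  N7 sheds 250 MW: no online neighbours, lost.
No further trips.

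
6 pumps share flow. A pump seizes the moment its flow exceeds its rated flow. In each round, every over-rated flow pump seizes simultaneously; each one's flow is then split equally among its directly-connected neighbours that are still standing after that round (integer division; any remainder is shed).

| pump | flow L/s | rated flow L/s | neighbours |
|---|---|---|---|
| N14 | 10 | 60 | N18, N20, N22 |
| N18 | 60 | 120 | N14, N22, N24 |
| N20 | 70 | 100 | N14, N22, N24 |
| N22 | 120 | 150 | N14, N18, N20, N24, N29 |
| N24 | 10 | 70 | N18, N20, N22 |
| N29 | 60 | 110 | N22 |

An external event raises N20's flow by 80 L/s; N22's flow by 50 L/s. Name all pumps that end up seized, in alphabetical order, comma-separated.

N14, N18, N20, N22, N24

Round 1 — N20 at 150 > 100; N22 at 170 > 150. N20, N22 seize.
  N20 sheds 150 L/s to N14, N24: 75 each.
    N14: 10+75 = 85 > 60
    N24: 10+75 = 85 > 70
  N22 sheds 170 L/s to N14, N18, N24, N29: 42 each (2 lost).
    N14: 85+42 = 127 > 60
    N18: 60+42 = 102 ≤ 120
    N24: 85+42 = 127 > 70
    N29: 60+42 = 102 ≤ 110
Round 2 — N14, N24 seize.
  N14 sheds 127 L/s to N18: 127 each.
    N18: 102+127 = 229 > 120
  N24 sheds 127 L/s to N18: 127 each.
    N18: 229+127 = 356 > 120
Round 3 — N18 seizes.
  N18 sheds 356 L/s: no online neighbours, lost.
No further seizures.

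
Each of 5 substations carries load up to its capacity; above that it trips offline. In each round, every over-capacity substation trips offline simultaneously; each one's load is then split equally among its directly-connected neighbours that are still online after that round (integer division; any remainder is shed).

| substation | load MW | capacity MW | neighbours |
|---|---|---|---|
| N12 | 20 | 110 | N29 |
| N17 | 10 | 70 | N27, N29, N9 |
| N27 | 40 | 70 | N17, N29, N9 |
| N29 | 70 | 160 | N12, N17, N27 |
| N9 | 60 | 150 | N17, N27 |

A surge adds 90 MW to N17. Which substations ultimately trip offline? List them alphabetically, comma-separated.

Round 1 — N17 at 100 > 70. N17 trips offline.
  N17 sheds 100 MW to N27, N29, N9: 33 each (1 lost).
    N27: 40+33 = 73 > 70
    N29: 70+33 = 103 ≤ 160
    N9: 60+33 = 93 ≤ 150
Round 2 — N27 trips offline.
  N27 sheds 73 MW to N29, N9: 36 each (1 lost).
    N29: 103+36 = 139 ≤ 160
    N9: 93+36 = 129 ≤ 150
No further trips.

N17, N27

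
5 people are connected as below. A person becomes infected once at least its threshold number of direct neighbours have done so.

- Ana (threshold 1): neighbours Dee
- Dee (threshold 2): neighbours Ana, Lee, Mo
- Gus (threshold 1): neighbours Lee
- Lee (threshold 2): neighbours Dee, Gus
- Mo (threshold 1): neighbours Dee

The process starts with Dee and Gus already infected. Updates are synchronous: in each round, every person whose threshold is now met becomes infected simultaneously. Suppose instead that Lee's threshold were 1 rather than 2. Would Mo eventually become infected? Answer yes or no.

yes

With Lee's threshold at 1:
Round 1 — Dee, Gus become infected (initial).
Round 2 — checking thresholds:
  Ana: 1 of 1 neighbours ≥ 1, becomes infected.
  Lee: 2 of 2 neighbours ≥ 1, becomes infected.
  Mo: 1 of 1 neighbours ≥ 1, becomes infected.
Round 3 — no new infections; cascade stops.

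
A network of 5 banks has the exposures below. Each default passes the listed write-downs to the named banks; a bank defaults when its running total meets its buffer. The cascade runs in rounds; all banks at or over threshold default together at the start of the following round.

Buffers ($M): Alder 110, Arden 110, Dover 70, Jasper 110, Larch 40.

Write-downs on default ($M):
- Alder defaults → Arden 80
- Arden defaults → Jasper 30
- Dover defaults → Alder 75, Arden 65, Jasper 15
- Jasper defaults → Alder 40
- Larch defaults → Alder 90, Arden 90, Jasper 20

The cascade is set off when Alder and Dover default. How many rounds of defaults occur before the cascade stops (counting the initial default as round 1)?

Round 1 — Alder, Dover default (initial).
  Arden: +80+65 → 145 ≥ 110
  Jasper: +15 → 15 < 110
Round 2 — Arden defaults.
  Jasper: +30 → 45 < 110
No further defaults.

2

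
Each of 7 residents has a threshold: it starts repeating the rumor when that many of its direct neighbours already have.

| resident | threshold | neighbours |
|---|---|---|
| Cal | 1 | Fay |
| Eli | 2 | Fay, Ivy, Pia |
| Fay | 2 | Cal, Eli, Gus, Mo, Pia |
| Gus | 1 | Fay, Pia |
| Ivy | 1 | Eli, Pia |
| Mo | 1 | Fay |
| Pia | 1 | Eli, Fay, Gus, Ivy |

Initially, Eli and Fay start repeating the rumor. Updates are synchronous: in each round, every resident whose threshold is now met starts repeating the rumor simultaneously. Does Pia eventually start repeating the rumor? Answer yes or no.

yes

Round 1 — Eli, Fay start repeating the rumor (initial).
Round 2 — checking thresholds:
  Cal: 1 of 1 neighbours ≥ 1, starts repeating the rumor.
  Gus: 1 of 2 neighbours ≥ 1, starts repeating the rumor.
  Ivy: 1 of 2 neighbours ≥ 1, starts repeating the rumor.
  Mo: 1 of 1 neighbours ≥ 1, starts repeating the rumor.
  Pia: 2 of 4 neighbours ≥ 1, starts repeating the rumor.
Round 3 — no new spreads; cascade stops.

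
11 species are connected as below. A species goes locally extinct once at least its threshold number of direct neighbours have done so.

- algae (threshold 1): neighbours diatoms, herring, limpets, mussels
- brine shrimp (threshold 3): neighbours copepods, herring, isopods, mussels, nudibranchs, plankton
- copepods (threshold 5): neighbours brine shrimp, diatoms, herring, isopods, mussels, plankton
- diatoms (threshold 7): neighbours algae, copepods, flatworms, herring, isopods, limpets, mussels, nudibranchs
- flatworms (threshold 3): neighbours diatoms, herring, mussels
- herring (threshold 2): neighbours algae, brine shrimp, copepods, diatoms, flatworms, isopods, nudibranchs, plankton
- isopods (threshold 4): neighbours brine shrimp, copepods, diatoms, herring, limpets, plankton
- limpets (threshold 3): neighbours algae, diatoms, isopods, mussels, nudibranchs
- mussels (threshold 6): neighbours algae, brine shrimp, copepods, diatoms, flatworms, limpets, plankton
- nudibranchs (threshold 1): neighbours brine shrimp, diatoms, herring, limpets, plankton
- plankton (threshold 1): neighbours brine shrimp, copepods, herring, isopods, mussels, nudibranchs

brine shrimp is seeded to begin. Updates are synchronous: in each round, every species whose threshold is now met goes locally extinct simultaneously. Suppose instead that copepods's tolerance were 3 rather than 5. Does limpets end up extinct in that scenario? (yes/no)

With copepods's tolerance at 3:
Round 1 — brine shrimp goes locally extinct (initial).
Round 2 — checking thresholds:
  copepods: 1 of 6 neighbours < 3, holds.
  herring: 1 of 8 neighbours < 2, holds.
  isopods: 1 of 6 neighbours < 4, holds.
  mussels: 1 of 7 neighbours < 6, holds.
  nudibranchs: 1 of 5 neighbours ≥ 1, goes locally extinct.
  plankton: 1 of 6 neighbours ≥ 1, goes locally extinct.
Round 3 — checking thresholds:
  copepods: 2 of 6 neighbours < 3, holds.
  diatoms: 1 of 8 neighbours < 7, holds.
  herring: 3 of 8 neighbours ≥ 2, goes locally extinct.
  isopods: 2 of 6 neighbours < 4, holds.
  limpets: 1 of 5 neighbours < 3, holds.
  mussels: 2 of 7 neighbours < 6, holds.
Round 4 — checking thresholds:
  algae: 1 of 4 neighbours ≥ 1, goes locally extinct.
  copepods: 3 of 6 neighbours ≥ 3, goes locally extinct.
  diatoms: 2 of 8 neighbours < 7, holds.
  flatworms: 1 of 3 neighbours < 3, holds.
  isopods: 3 of 6 neighbours < 4, holds.
  limpets: 1 of 5 neighbours < 3, holds.
  mussels: 2 of 7 neighbours < 6, holds.
Round 5 — checking thresholds:
  diatoms: 4 of 8 neighbours < 7, holds.
  flatworms: 1 of 3 neighbours < 3, holds.
  isopods: 4 of 6 neighbours ≥ 4, goes locally extinct.
  limpets: 2 of 5 neighbours < 3, holds.
  mussels: 4 of 7 neighbours < 6, holds.
Round 6 — checking thresholds:
  diatoms: 5 of 8 neighbours < 7, holds.
  flatworms: 1 of 3 neighbours < 3, holds.
  limpets: 3 of 5 neighbours ≥ 3, goes locally extinct.
  mussels: 4 of 7 neighbours < 6, holds.
Round 7 — no new extinctions; cascade stops.

yes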